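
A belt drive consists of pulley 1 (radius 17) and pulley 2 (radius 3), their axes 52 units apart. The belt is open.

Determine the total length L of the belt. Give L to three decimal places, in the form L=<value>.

L=170.624

open belt: β = asin((r2−r1)/C) = asin(-14/52) = -15.6185°
wrap1 = π − 2β = 211.2370°
wrap2 = π + 2β = 148.7630°
tangent length = C·cosβ = 50.0799
L = r1·wrap1 + r2·wrap2 + 2·C·cosβ = 17·3.6868 + 3·2.5964 + 2·50.0799 = 170.6244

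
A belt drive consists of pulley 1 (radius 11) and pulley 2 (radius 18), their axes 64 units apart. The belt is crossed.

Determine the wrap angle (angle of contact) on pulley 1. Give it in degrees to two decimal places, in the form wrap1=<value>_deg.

wrap1=233.89_deg

crossed belt: β = asin((r1+r2)/C) = asin(29/64) = 26.9444°
wrap1 = wrap2 = π + 2β = 233.8887°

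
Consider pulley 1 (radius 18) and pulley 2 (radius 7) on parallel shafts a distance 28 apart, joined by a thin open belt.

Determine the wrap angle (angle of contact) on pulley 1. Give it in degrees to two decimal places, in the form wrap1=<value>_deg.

open belt: β = asin((r2−r1)/C) = asin(-11/28) = -23.1324°
wrap1 = π − 2β = 226.2648°
wrap2 = π + 2β = 133.7352°

wrap1=226.26_deg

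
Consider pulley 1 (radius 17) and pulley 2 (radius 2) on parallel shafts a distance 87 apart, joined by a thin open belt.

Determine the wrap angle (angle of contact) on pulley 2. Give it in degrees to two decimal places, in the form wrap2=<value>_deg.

open belt: β = asin((r2−r1)/C) = asin(-15/87) = -9.9282°
wrap1 = π − 2β = 199.8564°
wrap2 = π + 2β = 160.1436°

wrap2=160.14_deg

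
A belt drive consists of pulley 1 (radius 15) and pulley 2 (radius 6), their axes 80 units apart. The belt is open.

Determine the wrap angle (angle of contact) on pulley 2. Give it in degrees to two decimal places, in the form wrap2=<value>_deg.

open belt: β = asin((r2−r1)/C) = asin(-9/80) = -6.4594°
wrap1 = π − 2β = 192.9189°
wrap2 = π + 2β = 167.0811°

wrap2=167.08_deg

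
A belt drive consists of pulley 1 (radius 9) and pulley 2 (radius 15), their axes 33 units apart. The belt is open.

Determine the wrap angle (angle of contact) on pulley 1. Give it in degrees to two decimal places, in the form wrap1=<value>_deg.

wrap1=159.05_deg

open belt: β = asin((r2−r1)/C) = asin(6/33) = 10.4757°
wrap1 = π − 2β = 159.0486°
wrap2 = π + 2β = 200.9514°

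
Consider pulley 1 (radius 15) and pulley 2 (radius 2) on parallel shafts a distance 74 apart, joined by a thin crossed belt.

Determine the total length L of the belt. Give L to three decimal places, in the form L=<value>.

crossed belt: β = asin((r1+r2)/C) = asin(17/74) = 13.2812°
wrap1 = wrap2 = π + 2β = 206.5623°
tangent length = C·cosβ = 72.0208
L = (r1+r2)·wrap + 2·C·cosβ = 17·3.6052 + 2·72.0208 = 205.3299

L=205.330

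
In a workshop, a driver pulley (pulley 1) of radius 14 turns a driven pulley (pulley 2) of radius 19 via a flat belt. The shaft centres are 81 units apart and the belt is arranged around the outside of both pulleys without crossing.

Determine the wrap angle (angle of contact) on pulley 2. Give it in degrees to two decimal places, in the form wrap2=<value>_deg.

wrap2=187.08_deg

open belt: β = asin((r2−r1)/C) = asin(5/81) = 3.5390°
wrap1 = π − 2β = 172.9219°
wrap2 = π + 2β = 187.0781°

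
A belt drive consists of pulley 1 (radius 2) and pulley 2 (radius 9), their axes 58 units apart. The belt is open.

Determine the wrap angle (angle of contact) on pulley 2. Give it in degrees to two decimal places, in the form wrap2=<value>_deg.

open belt: β = asin((r2−r1)/C) = asin(7/58) = 6.9319°
wrap1 = π − 2β = 166.1362°
wrap2 = π + 2β = 193.8638°

wrap2=193.86_deg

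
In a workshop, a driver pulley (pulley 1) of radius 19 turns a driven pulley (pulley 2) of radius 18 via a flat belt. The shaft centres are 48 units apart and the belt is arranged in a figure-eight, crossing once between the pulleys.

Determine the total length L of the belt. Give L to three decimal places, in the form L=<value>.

crossed belt: β = asin((r1+r2)/C) = asin(37/48) = 50.4288°
wrap1 = wrap2 = π + 2β = 280.8576°
tangent length = C·cosβ = 30.5778
L = (r1+r2)·wrap + 2·C·cosβ = 37·4.9019 + 2·30.5778 = 242.5254

L=242.525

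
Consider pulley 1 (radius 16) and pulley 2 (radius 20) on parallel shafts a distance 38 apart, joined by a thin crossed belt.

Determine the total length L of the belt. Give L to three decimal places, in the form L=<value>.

crossed belt: β = asin((r1+r2)/C) = asin(36/38) = 71.3283°
wrap1 = wrap2 = π + 2β = 322.6566°
tangent length = C·cosβ = 12.1655
L = (r1+r2)·wrap + 2·C·cosβ = 36·5.6314 + 2·12.1655 = 227.0621

L=227.062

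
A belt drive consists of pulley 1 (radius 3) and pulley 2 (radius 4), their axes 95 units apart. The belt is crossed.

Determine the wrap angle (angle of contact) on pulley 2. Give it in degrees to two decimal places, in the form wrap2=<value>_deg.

wrap2=188.45_deg

crossed belt: β = asin((r1+r2)/C) = asin(7/95) = 4.2256°
wrap1 = wrap2 = π + 2β = 188.4512°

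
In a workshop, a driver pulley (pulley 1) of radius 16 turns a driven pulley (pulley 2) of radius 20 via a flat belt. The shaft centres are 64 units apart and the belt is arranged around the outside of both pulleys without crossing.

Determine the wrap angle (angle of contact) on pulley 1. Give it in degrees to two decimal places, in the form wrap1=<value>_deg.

wrap1=172.83_deg

open belt: β = asin((r2−r1)/C) = asin(4/64) = 3.5833°
wrap1 = π − 2β = 172.8334°
wrap2 = π + 2β = 187.1666°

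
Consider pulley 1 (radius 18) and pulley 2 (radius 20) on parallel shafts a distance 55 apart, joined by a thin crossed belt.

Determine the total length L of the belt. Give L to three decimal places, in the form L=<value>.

L=256.873

crossed belt: β = asin((r1+r2)/C) = asin(38/55) = 43.7021°
wrap1 = wrap2 = π + 2β = 267.4042°
tangent length = C·cosβ = 39.7618
L = (r1+r2)·wrap + 2·C·cosβ = 38·4.6671 + 2·39.7618 = 256.8728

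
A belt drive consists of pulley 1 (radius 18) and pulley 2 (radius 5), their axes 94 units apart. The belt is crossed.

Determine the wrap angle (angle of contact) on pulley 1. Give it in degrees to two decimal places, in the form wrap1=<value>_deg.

crossed belt: β = asin((r1+r2)/C) = asin(23/94) = 14.1630°
wrap1 = wrap2 = π + 2β = 208.3259°

wrap1=208.33_deg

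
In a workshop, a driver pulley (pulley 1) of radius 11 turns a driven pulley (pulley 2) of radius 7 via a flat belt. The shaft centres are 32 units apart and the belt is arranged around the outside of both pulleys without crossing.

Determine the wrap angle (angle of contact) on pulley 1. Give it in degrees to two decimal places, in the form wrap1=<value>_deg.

open belt: β = asin((r2−r1)/C) = asin(-4/32) = -7.1808°
wrap1 = π − 2β = 194.3615°
wrap2 = π + 2β = 165.6385°

wrap1=194.36_deg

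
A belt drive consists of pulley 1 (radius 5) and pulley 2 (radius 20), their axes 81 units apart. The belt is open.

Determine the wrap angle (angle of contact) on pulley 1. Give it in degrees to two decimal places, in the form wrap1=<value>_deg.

wrap1=158.66_deg

open belt: β = asin((r2−r1)/C) = asin(15/81) = 10.6719°
wrap1 = π − 2β = 158.6561°
wrap2 = π + 2β = 201.3439°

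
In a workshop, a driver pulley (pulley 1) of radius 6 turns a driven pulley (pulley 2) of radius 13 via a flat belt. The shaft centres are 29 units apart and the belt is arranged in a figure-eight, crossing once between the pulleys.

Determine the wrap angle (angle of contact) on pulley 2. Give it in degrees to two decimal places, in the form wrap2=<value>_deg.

wrap2=261.87_deg

crossed belt: β = asin((r1+r2)/C) = asin(19/29) = 40.9327°
wrap1 = wrap2 = π + 2β = 261.8654°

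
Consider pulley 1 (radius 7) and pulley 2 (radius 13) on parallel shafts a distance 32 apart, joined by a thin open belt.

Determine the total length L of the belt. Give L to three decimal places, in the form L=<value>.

L=127.960

open belt: β = asin((r2−r1)/C) = asin(6/32) = 10.8069°
wrap1 = π − 2β = 158.3862°
wrap2 = π + 2β = 201.6138°
tangent length = C·cosβ = 31.4325
L = r1·wrap1 + r2·wrap2 + 2·C·cosβ = 7·2.7644 + 13·3.5188 + 2·31.4325 = 127.9602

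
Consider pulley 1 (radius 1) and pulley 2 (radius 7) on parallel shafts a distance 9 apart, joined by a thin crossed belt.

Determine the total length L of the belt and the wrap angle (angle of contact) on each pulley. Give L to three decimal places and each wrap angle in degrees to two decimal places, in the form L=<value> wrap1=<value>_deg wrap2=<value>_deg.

crossed belt: β = asin((r1+r2)/C) = asin(8/9) = 62.7340°
wrap1 = wrap2 = π + 2β = 305.4679°
tangent length = C·cosβ = 4.1231
L = (r1+r2)·wrap + 2·C·cosβ = 8·5.3314 + 2·4.1231 = 50.8976

L=50.898 wrap1=305.47_deg wrap2=305.47_deg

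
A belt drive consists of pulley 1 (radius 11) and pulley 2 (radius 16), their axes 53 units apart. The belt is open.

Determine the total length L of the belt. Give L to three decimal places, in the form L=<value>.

L=191.295

open belt: β = asin((r2−r1)/C) = asin(5/53) = 5.4133°
wrap1 = π − 2β = 169.1734°
wrap2 = π + 2β = 190.8266°
tangent length = C·cosβ = 52.7636
L = r1·wrap1 + r2·wrap2 + 2·C·cosβ = 11·2.9526 + 16·3.3306 + 2·52.7636 = 191.2951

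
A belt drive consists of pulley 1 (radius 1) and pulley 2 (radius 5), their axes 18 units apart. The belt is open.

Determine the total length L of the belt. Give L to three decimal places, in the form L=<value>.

open belt: β = asin((r2−r1)/C) = asin(4/18) = 12.8396°
wrap1 = π − 2β = 154.3208°
wrap2 = π + 2β = 205.6792°
tangent length = C·cosβ = 17.5499
L = r1·wrap1 + r2·wrap2 + 2·C·cosβ = 1·2.6934 + 5·3.5898 + 2·17.5499 = 55.7422

L=55.742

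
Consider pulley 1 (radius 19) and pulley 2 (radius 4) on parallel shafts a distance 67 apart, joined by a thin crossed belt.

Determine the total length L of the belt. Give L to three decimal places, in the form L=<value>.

L=214.233

crossed belt: β = asin((r1+r2)/C) = asin(23/67) = 20.0771°
wrap1 = wrap2 = π + 2β = 220.1541°
tangent length = C·cosβ = 62.9285
L = (r1+r2)·wrap + 2·C·cosβ = 23·3.8424 + 2·62.9285 = 214.2326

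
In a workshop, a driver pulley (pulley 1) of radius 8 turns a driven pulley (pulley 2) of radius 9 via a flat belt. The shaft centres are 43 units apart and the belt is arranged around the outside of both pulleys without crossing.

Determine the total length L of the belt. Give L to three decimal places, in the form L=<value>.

L=139.430

open belt: β = asin((r2−r1)/C) = asin(1/43) = 1.3326°
wrap1 = π − 2β = 177.3348°
wrap2 = π + 2β = 182.6652°
tangent length = C·cosβ = 42.9884
L = r1·wrap1 + r2·wrap2 + 2·C·cosβ = 8·3.0951 + 9·3.1881 + 2·42.9884 = 139.4303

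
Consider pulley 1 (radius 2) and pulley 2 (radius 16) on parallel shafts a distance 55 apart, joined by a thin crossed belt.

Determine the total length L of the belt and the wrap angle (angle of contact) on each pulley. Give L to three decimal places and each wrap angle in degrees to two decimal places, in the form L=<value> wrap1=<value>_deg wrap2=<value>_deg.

L=172.494 wrap1=218.21_deg wrap2=218.21_deg

crossed belt: β = asin((r1+r2)/C) = asin(18/55) = 19.1033°
wrap1 = wrap2 = π + 2β = 218.2066°
tangent length = C·cosβ = 51.9711
L = (r1+r2)·wrap + 2·C·cosβ = 18·3.8084 + 2·51.9711 = 172.4939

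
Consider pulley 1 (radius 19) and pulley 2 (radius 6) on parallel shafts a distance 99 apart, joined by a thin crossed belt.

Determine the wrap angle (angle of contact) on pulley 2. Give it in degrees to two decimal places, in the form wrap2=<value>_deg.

wrap2=209.25_deg

crossed belt: β = asin((r1+r2)/C) = asin(25/99) = 14.6270°
wrap1 = wrap2 = π + 2β = 209.2540°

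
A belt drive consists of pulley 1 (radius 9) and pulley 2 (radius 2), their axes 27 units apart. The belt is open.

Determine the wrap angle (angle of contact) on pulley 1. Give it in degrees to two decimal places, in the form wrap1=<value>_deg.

open belt: β = asin((r2−r1)/C) = asin(-7/27) = -15.0261°
wrap1 = π − 2β = 210.0522°
wrap2 = π + 2β = 149.9478°

wrap1=210.05_deg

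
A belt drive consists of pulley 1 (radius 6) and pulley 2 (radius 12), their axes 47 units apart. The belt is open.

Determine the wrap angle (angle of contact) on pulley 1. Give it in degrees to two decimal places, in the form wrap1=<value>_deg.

open belt: β = asin((r2−r1)/C) = asin(6/47) = 7.3344°
wrap1 = π − 2β = 165.3313°
wrap2 = π + 2β = 194.6687°

wrap1=165.33_deg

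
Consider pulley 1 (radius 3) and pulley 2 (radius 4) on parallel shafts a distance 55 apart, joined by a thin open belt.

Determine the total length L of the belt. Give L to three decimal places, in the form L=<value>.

L=132.009

open belt: β = asin((r2−r1)/C) = asin(1/55) = 1.0418°
wrap1 = π − 2β = 177.9164°
wrap2 = π + 2β = 182.0836°
tangent length = C·cosβ = 54.9909
L = r1·wrap1 + r2·wrap2 + 2·C·cosβ = 3·3.1052 + 4·3.1780 + 2·54.9909 = 132.0093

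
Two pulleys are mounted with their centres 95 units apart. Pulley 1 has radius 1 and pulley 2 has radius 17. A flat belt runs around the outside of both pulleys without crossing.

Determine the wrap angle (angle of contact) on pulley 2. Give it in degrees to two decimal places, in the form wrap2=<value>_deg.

open belt: β = asin((r2−r1)/C) = asin(16/95) = 9.6960°
wrap1 = π − 2β = 160.6079°
wrap2 = π + 2β = 199.3921°

wrap2=199.39_deg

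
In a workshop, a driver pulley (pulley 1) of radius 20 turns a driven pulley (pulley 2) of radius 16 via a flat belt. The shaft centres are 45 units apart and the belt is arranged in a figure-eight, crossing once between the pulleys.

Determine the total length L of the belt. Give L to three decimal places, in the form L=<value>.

crossed belt: β = asin((r1+r2)/C) = asin(36/45) = 53.1301°
wrap1 = wrap2 = π + 2β = 286.2602°
tangent length = C·cosβ = 27.0000
L = (r1+r2)·wrap + 2·C·cosβ = 36·4.9962 + 2·27.0000 = 233.8626

L=233.863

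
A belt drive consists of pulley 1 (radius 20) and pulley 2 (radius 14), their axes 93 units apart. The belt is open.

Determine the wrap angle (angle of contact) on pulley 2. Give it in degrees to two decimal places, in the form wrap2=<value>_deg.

wrap2=172.60_deg

open belt: β = asin((r2−r1)/C) = asin(-6/93) = -3.6991°
wrap1 = π − 2β = 187.3981°
wrap2 = π + 2β = 172.6019°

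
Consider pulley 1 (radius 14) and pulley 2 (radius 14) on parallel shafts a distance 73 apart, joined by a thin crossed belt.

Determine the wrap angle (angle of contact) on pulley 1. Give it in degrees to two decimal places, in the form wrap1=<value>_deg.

crossed belt: β = asin((r1+r2)/C) = asin(28/73) = 22.5545°
wrap1 = wrap2 = π + 2β = 225.1089°

wrap1=225.11_deg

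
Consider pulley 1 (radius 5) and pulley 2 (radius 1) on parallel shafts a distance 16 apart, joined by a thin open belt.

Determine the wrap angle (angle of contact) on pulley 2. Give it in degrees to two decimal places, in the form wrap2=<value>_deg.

wrap2=151.04_deg

open belt: β = asin((r2−r1)/C) = asin(-4/16) = -14.4775°
wrap1 = π − 2β = 208.9550°
wrap2 = π + 2β = 151.0450°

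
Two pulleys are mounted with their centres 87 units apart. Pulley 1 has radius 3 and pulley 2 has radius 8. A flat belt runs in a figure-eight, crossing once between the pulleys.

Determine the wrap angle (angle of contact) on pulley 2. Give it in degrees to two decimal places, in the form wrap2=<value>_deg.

wrap2=194.53_deg

crossed belt: β = asin((r1+r2)/C) = asin(11/87) = 7.2637°
wrap1 = wrap2 = π + 2β = 194.5275°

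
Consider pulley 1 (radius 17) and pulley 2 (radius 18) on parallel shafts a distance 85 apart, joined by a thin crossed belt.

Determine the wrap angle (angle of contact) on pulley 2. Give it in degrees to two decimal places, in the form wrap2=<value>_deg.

wrap2=228.63_deg

crossed belt: β = asin((r1+r2)/C) = asin(35/85) = 24.3157°
wrap1 = wrap2 = π + 2β = 228.6315°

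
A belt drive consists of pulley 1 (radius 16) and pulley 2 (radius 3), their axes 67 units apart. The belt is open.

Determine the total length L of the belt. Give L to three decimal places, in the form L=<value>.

open belt: β = asin((r2−r1)/C) = asin(-13/67) = -11.1881°
wrap1 = π − 2β = 202.3761°
wrap2 = π + 2β = 157.6239°
tangent length = C·cosβ = 65.7267
L = r1·wrap1 + r2·wrap2 + 2·C·cosβ = 16·3.5321 + 3·2.7511 + 2·65.7267 = 196.2207

L=196.221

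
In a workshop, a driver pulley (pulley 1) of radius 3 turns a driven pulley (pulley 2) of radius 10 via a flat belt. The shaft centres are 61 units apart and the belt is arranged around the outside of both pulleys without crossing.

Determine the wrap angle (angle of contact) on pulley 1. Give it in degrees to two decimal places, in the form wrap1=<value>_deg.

wrap1=166.82_deg

open belt: β = asin((r2−r1)/C) = asin(7/61) = 6.5894°
wrap1 = π − 2β = 166.8211°
wrap2 = π + 2β = 193.1789°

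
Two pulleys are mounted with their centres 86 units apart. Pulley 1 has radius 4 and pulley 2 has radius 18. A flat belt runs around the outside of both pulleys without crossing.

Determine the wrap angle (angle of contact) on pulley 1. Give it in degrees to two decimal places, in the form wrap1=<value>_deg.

open belt: β = asin((r2−r1)/C) = asin(14/86) = 9.3689°
wrap1 = π − 2β = 161.2622°
wrap2 = π + 2β = 198.7378°

wrap1=161.26_deg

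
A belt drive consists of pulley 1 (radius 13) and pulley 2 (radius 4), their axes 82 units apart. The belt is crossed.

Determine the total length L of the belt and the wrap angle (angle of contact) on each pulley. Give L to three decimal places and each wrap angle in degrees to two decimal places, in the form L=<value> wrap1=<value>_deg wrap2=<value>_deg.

crossed belt: β = asin((r1+r2)/C) = asin(17/82) = 11.9652°
wrap1 = wrap2 = π + 2β = 203.9303°
tangent length = C·cosβ = 80.2185
L = (r1+r2)·wrap + 2·C·cosβ = 17·3.5593 + 2·80.2185 = 220.9443

L=220.944 wrap1=203.93_deg wrap2=203.93_deg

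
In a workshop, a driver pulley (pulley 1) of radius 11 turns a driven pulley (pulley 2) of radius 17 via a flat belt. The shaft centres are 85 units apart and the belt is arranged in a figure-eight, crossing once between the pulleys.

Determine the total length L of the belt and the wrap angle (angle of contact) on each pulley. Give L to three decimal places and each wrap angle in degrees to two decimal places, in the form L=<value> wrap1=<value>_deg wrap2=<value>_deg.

L=267.274 wrap1=218.47_deg wrap2=218.47_deg

crossed belt: β = asin((r1+r2)/C) = asin(28/85) = 19.2331°
wrap1 = wrap2 = π + 2β = 218.4662°
tangent length = C·cosβ = 80.2558
L = (r1+r2)·wrap + 2·C·cosβ = 28·3.8130 + 2·80.2558 = 267.2744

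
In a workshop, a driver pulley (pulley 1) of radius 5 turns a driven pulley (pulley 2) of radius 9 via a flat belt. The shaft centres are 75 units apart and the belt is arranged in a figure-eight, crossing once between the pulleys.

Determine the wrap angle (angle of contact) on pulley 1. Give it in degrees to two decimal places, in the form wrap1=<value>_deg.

crossed belt: β = asin((r1+r2)/C) = asin(14/75) = 10.7583°
wrap1 = wrap2 = π + 2β = 201.5166°

wrap1=201.52_deg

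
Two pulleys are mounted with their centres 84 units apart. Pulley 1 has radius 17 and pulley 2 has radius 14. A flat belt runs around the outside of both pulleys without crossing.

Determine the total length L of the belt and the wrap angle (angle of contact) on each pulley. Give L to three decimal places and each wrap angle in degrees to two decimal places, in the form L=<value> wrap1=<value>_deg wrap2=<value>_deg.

L=265.497 wrap1=184.09_deg wrap2=175.91_deg

open belt: β = asin((r2−r1)/C) = asin(-3/84) = -2.0467°
wrap1 = π − 2β = 184.0934°
wrap2 = π + 2β = 175.9066°
tangent length = C·cosβ = 83.9464
L = r1·wrap1 + r2·wrap2 + 2·C·cosβ = 17·3.2130 + 14·3.0701 + 2·83.9464 = 265.4965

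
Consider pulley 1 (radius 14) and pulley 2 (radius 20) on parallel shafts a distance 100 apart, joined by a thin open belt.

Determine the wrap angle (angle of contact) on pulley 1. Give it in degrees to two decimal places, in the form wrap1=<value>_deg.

open belt: β = asin((r2−r1)/C) = asin(6/100) = 3.4398°
wrap1 = π − 2β = 173.1204°
wrap2 = π + 2β = 186.8796°

wrap1=173.12_deg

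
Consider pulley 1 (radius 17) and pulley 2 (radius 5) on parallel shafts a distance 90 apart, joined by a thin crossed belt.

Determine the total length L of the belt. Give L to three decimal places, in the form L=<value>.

L=254.520

crossed belt: β = asin((r1+r2)/C) = asin(22/90) = 14.1490°
wrap1 = wrap2 = π + 2β = 208.2980°
tangent length = C·cosβ = 87.2697
L = (r1+r2)·wrap + 2·C·cosβ = 22·3.6355 + 2·87.2697 = 254.5201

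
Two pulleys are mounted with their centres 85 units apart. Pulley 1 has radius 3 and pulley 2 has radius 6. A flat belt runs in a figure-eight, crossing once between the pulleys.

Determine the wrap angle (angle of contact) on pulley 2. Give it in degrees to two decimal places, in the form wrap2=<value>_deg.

crossed belt: β = asin((r1+r2)/C) = asin(9/85) = 6.0780°
wrap1 = wrap2 = π + 2β = 192.1560°

wrap2=192.16_deg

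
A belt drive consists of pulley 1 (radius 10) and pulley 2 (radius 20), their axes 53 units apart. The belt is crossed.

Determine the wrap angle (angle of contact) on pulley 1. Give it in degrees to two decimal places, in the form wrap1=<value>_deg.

wrap1=248.95_deg

crossed belt: β = asin((r1+r2)/C) = asin(30/53) = 34.4744°
wrap1 = wrap2 = π + 2β = 248.9488°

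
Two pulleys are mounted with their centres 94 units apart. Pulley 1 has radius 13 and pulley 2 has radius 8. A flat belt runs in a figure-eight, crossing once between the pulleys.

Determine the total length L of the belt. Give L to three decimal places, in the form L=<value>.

crossed belt: β = asin((r1+r2)/C) = asin(21/94) = 12.9091°
wrap1 = wrap2 = π + 2β = 205.8181°
tangent length = C·cosβ = 91.6242
L = (r1+r2)·wrap + 2·C·cosβ = 21·3.5922 + 2·91.6242 = 258.6847

L=258.685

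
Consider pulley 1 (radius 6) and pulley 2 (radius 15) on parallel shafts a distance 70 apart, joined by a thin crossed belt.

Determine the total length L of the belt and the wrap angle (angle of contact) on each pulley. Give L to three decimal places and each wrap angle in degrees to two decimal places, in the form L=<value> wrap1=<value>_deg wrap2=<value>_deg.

crossed belt: β = asin((r1+r2)/C) = asin(21/70) = 17.4576°
wrap1 = wrap2 = π + 2β = 214.9152°
tangent length = C·cosβ = 66.7757
L = (r1+r2)·wrap + 2·C·cosβ = 21·3.7510 + 2·66.7757 = 212.3220

L=212.322 wrap1=214.92_deg wrap2=214.92_deg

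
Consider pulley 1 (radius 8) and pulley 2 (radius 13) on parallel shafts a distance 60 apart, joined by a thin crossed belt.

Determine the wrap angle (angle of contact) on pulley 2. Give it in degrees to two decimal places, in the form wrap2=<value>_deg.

wrap2=220.97_deg

crossed belt: β = asin((r1+r2)/C) = asin(21/60) = 20.4873°
wrap1 = wrap2 = π + 2β = 220.9746°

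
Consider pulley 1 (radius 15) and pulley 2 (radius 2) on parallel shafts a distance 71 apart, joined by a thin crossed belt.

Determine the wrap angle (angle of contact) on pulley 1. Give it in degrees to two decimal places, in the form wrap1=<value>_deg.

wrap1=207.71_deg

crossed belt: β = asin((r1+r2)/C) = asin(17/71) = 13.8533°
wrap1 = wrap2 = π + 2β = 207.7066°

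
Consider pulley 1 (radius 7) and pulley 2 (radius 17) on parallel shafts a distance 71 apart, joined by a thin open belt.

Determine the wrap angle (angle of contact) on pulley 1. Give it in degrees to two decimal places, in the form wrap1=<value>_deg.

wrap1=163.81_deg

open belt: β = asin((r2−r1)/C) = asin(10/71) = 8.0967°
wrap1 = π − 2β = 163.8065°
wrap2 = π + 2β = 196.1935°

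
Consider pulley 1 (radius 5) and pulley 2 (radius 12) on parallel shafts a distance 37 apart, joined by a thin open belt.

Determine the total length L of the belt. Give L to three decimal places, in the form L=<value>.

L=128.735

open belt: β = asin((r2−r1)/C) = asin(7/37) = 10.9055°
wrap1 = π − 2β = 158.1891°
wrap2 = π + 2β = 201.8109°
tangent length = C·cosβ = 36.3318
L = r1·wrap1 + r2·wrap2 + 2·C·cosβ = 5·2.7609 + 12·3.5223 + 2·36.3318 = 128.7354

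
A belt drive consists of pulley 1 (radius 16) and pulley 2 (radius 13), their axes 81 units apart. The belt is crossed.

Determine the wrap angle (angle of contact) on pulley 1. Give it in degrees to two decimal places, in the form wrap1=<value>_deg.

crossed belt: β = asin((r1+r2)/C) = asin(29/81) = 20.9789°
wrap1 = wrap2 = π + 2β = 221.9579°

wrap1=221.96_deg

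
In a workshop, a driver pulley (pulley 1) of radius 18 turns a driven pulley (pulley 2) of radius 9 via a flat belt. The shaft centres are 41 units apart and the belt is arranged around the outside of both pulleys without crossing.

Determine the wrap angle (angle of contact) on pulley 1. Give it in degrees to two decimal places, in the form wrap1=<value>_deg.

open belt: β = asin((r2−r1)/C) = asin(-9/41) = -12.6804°
wrap1 = π − 2β = 205.3608°
wrap2 = π + 2β = 154.6392°

wrap1=205.36_deg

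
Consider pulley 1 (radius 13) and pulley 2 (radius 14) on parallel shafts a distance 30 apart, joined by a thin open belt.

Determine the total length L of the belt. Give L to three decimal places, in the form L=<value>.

open belt: β = asin((r2−r1)/C) = asin(1/30) = 1.9102°
wrap1 = π − 2β = 176.1796°
wrap2 = π + 2β = 183.8204°
tangent length = C·cosβ = 29.9833
L = r1·wrap1 + r2·wrap2 + 2·C·cosβ = 13·3.0749 + 14·3.2083 + 2·29.9833 = 144.8563

L=144.856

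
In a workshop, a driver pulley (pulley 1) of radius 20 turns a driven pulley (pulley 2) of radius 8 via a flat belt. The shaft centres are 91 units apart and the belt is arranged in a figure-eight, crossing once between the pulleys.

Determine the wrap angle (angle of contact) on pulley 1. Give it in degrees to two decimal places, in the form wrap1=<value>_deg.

crossed belt: β = asin((r1+r2)/C) = asin(28/91) = 17.9202°
wrap1 = wrap2 = π + 2β = 215.8404°

wrap1=215.84_deg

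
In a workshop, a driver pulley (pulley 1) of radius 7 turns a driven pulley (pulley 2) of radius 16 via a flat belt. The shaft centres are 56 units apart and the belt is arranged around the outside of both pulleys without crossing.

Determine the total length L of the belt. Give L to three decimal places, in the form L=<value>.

open belt: β = asin((r2−r1)/C) = asin(9/56) = 9.2484°
wrap1 = π − 2β = 161.5033°
wrap2 = π + 2β = 198.4967°
tangent length = C·cosβ = 55.2721
L = r1·wrap1 + r2·wrap2 + 2·C·cosβ = 7·2.8188 + 16·3.4644 + 2·55.2721 = 185.7062

L=185.706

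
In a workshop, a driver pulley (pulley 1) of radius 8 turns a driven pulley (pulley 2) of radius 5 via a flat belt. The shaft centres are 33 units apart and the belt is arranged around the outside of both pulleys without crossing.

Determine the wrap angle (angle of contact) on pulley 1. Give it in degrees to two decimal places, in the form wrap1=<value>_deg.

wrap1=190.43_deg

open belt: β = asin((r2−r1)/C) = asin(-3/33) = -5.2159°
wrap1 = π − 2β = 190.4318°
wrap2 = π + 2β = 169.5682°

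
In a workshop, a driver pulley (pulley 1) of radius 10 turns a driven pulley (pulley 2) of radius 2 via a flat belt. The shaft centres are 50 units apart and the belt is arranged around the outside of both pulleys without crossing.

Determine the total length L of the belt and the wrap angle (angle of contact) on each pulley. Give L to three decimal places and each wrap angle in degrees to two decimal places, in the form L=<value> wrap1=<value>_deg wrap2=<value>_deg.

L=138.982 wrap1=198.41_deg wrap2=161.59_deg

open belt: β = asin((r2−r1)/C) = asin(-8/50) = -9.2069°
wrap1 = π − 2β = 198.4138°
wrap2 = π + 2β = 161.5862°
tangent length = C·cosβ = 49.3559
L = r1·wrap1 + r2·wrap2 + 2·C·cosβ = 10·3.4630 + 2·2.8202 + 2·49.3559 = 138.9819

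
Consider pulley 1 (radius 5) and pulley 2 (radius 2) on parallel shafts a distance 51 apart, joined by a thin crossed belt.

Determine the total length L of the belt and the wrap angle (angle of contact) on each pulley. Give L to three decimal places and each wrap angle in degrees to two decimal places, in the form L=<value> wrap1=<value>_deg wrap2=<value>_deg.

L=124.953 wrap1=195.78_deg wrap2=195.78_deg

crossed belt: β = asin((r1+r2)/C) = asin(7/51) = 7.8890°
wrap1 = wrap2 = π + 2β = 195.7781°
tangent length = C·cosβ = 50.5173
L = (r1+r2)·wrap + 2·C·cosβ = 7·3.4170 + 2·50.5173 = 124.9534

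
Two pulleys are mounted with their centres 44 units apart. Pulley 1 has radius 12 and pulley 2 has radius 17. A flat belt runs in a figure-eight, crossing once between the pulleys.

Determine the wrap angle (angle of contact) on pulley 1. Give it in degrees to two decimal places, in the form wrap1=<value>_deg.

wrap1=262.46_deg

crossed belt: β = asin((r1+r2)/C) = asin(29/44) = 41.2306°
wrap1 = wrap2 = π + 2β = 262.4612°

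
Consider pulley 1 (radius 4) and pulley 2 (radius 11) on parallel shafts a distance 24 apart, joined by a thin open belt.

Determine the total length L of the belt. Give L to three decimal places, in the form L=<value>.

L=97.180

open belt: β = asin((r2−r1)/C) = asin(7/24) = 16.9578°
wrap1 = π − 2β = 146.0845°
wrap2 = π + 2β = 213.9155°
tangent length = C·cosβ = 22.9565
L = r1·wrap1 + r2·wrap2 + 2·C·cosβ = 4·2.5497 + 11·3.7335 + 2·22.9565 = 97.1804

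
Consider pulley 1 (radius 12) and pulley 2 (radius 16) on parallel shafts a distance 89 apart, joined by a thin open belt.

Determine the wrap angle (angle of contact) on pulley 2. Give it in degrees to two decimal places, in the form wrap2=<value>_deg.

open belt: β = asin((r2−r1)/C) = asin(4/89) = 2.5760°
wrap1 = π − 2β = 174.8481°
wrap2 = π + 2β = 185.1519°

wrap2=185.15_deg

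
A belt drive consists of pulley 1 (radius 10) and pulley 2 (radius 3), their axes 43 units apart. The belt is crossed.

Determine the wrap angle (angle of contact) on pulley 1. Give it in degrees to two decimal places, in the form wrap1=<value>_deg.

wrap1=215.19_deg

crossed belt: β = asin((r1+r2)/C) = asin(13/43) = 17.5973°
wrap1 = wrap2 = π + 2β = 215.1947°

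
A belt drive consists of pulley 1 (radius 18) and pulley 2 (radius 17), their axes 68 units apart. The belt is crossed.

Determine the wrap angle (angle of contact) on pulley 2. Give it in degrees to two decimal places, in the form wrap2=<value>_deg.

crossed belt: β = asin((r1+r2)/C) = asin(35/68) = 30.9778°
wrap1 = wrap2 = π + 2β = 241.9556°

wrap2=241.96_deg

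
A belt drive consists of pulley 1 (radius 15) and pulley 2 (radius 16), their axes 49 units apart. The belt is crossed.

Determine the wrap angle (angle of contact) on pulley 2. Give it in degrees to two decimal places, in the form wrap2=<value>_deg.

crossed belt: β = asin((r1+r2)/C) = asin(31/49) = 39.2461°
wrap1 = wrap2 = π + 2β = 258.4923°

wrap2=258.49_deg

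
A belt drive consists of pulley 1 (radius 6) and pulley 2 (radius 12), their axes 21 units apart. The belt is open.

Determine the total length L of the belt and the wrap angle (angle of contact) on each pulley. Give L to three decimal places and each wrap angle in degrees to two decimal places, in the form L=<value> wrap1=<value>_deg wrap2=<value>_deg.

L=100.275 wrap1=146.80_deg wrap2=213.20_deg

open belt: β = asin((r2−r1)/C) = asin(6/21) = 16.6015°
wrap1 = π − 2β = 146.7969°
wrap2 = π + 2β = 213.2031°
tangent length = C·cosβ = 20.1246
L = r1·wrap1 + r2·wrap2 + 2·C·cosβ = 6·2.5621 + 12·3.7211 + 2·20.1246 = 100.2749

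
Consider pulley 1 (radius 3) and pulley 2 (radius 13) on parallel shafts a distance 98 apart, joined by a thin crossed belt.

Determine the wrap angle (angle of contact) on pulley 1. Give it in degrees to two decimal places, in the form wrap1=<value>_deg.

crossed belt: β = asin((r1+r2)/C) = asin(16/98) = 9.3965°
wrap1 = wrap2 = π + 2β = 198.7930°

wrap1=198.79_deg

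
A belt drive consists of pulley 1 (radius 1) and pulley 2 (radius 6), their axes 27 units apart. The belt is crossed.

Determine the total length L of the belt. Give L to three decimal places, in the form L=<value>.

crossed belt: β = asin((r1+r2)/C) = asin(7/27) = 15.0261°
wrap1 = wrap2 = π + 2β = 210.0522°
tangent length = C·cosβ = 26.0768
L = (r1+r2)·wrap + 2·C·cosβ = 7·3.6661 + 2·26.0768 = 77.8163

L=77.816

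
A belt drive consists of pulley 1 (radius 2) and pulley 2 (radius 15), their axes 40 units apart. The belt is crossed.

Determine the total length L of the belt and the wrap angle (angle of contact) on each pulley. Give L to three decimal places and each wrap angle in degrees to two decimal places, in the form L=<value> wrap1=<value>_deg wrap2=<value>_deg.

crossed belt: β = asin((r1+r2)/C) = asin(17/40) = 25.1507°
wrap1 = wrap2 = π + 2β = 230.3013°
tangent length = C·cosβ = 36.2077
L = (r1+r2)·wrap + 2·C·cosβ = 17·4.0195 + 2·36.2077 = 140.7472

L=140.747 wrap1=230.30_deg wrap2=230.30_deg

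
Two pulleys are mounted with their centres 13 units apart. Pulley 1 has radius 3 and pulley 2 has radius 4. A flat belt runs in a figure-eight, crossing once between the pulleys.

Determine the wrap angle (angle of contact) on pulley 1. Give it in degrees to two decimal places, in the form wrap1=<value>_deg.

wrap1=245.16_deg

crossed belt: β = asin((r1+r2)/C) = asin(7/13) = 32.5790°
wrap1 = wrap2 = π + 2β = 245.1579°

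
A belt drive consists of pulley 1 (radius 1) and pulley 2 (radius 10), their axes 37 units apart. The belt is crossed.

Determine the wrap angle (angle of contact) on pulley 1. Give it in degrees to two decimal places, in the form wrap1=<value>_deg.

crossed belt: β = asin((r1+r2)/C) = asin(11/37) = 17.2953°
wrap1 = wrap2 = π + 2β = 214.5907°

wrap1=214.59_deg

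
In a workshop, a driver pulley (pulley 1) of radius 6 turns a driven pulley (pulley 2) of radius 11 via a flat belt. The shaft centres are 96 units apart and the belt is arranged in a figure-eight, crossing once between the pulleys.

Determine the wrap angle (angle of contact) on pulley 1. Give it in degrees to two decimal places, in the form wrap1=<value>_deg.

crossed belt: β = asin((r1+r2)/C) = asin(17/96) = 10.1999°
wrap1 = wrap2 = π + 2β = 200.3998°

wrap1=200.40_deg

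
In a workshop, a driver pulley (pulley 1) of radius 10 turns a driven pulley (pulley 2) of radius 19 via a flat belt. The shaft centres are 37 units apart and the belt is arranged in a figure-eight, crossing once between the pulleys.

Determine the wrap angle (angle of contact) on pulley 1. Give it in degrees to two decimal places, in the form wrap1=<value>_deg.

wrap1=283.22_deg

crossed belt: β = asin((r1+r2)/C) = asin(29/37) = 51.6083°
wrap1 = wrap2 = π + 2β = 283.2167°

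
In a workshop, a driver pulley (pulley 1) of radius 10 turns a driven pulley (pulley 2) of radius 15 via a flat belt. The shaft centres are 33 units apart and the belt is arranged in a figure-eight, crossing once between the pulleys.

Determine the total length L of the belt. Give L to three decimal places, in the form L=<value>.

crossed belt: β = asin((r1+r2)/C) = asin(25/33) = 49.2509°
wrap1 = wrap2 = π + 2β = 278.5019°
tangent length = C·cosβ = 21.5407
L = (r1+r2)·wrap + 2·C·cosβ = 25·4.8608 + 2·21.5407 = 164.6007

L=164.601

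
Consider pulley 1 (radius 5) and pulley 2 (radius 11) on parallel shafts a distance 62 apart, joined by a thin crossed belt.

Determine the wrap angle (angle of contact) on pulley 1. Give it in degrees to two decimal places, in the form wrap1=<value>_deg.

crossed belt: β = asin((r1+r2)/C) = asin(16/62) = 14.9552°
wrap1 = wrap2 = π + 2β = 209.9105°

wrap1=209.91_deg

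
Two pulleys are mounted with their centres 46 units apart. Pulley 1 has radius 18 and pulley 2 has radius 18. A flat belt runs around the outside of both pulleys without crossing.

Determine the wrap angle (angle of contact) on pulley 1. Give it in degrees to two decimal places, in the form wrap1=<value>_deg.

open belt: β = asin((r2−r1)/C) = asin(0/46) = 0.0000°
wrap1 = π − 2β = 180.0000°
wrap2 = π + 2β = 180.0000°

wrap1=180.00_deg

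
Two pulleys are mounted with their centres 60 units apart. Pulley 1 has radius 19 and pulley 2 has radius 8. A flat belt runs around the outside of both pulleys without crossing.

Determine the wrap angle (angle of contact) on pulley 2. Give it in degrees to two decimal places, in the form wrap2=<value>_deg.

wrap2=158.87_deg

open belt: β = asin((r2−r1)/C) = asin(-11/60) = -10.5640°
wrap1 = π − 2β = 201.1280°
wrap2 = π + 2β = 158.8720°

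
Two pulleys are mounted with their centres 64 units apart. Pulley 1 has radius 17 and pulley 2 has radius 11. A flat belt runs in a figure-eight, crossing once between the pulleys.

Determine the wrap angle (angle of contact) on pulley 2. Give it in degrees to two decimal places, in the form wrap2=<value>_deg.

wrap2=231.89_deg

crossed belt: β = asin((r1+r2)/C) = asin(28/64) = 25.9445°
wrap1 = wrap2 = π + 2β = 231.8890°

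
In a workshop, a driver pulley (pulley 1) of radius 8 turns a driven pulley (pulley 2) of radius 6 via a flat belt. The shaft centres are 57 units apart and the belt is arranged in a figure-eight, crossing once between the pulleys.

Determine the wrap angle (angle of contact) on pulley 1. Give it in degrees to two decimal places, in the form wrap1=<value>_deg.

wrap1=208.44_deg

crossed belt: β = asin((r1+r2)/C) = asin(14/57) = 14.2181°
wrap1 = wrap2 = π + 2β = 208.4362°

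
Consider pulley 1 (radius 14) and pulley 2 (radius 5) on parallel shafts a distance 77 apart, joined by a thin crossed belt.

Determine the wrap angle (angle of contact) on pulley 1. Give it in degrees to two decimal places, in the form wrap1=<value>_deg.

wrap1=208.57_deg

crossed belt: β = asin((r1+r2)/C) = asin(19/77) = 14.2855°
wrap1 = wrap2 = π + 2β = 208.5709°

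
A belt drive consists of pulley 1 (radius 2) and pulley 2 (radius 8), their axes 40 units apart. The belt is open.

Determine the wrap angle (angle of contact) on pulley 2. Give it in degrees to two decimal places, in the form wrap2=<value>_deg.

wrap2=197.25_deg

open belt: β = asin((r2−r1)/C) = asin(6/40) = 8.6269°
wrap1 = π − 2β = 162.7461°
wrap2 = π + 2β = 197.2539°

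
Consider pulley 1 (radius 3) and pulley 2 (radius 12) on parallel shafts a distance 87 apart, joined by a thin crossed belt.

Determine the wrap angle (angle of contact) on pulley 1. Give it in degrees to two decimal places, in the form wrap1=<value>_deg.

crossed belt: β = asin((r1+r2)/C) = asin(15/87) = 9.9282°
wrap1 = wrap2 = π + 2β = 199.8564°

wrap1=199.86_deg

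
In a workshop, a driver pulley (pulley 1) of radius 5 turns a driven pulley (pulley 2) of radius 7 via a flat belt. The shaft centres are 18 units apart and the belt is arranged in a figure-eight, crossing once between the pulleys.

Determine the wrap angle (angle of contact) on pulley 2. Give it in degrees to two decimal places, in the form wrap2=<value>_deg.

crossed belt: β = asin((r1+r2)/C) = asin(12/18) = 41.8103°
wrap1 = wrap2 = π + 2β = 263.6206°

wrap2=263.62_deg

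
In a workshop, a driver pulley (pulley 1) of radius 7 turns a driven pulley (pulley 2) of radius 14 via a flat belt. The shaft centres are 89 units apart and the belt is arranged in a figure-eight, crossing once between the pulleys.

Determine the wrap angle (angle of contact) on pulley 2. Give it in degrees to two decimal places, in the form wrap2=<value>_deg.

crossed belt: β = asin((r1+r2)/C) = asin(21/89) = 13.6479°
wrap1 = wrap2 = π + 2β = 207.2959°

wrap2=207.30_deg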